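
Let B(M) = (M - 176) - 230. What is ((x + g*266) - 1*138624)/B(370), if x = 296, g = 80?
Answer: 9754/3 ≈ 3251.3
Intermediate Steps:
B(M) = -406 + M (B(M) = (-176 + M) - 230 = -406 + M)
((x + g*266) - 1*138624)/B(370) = ((296 + 80*266) - 1*138624)/(-406 + 370) = ((296 + 21280) - 138624)/(-36) = (21576 - 138624)*(-1/36) = -117048*(-1/36) = 9754/3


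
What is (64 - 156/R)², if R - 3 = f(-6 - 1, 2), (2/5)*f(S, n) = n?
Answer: 7921/4 ≈ 1980.3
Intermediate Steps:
f(S, n) = 5*n/2
R = 8 (R = 3 + (5/2)*2 = 3 + 5 = 8)
(64 - 156/R)² = (64 - 156/8)² = (64 - 156*⅛)² = (64 - 39/2)² = (89/2)² = 7921/4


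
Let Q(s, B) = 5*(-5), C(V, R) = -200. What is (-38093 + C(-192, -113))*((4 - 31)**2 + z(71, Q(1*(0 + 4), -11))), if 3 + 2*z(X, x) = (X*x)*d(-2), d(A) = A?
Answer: -191656465/2 ≈ -9.5828e+7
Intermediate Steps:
Q(s, B) = -25
z(X, x) = -3/2 - X*x (z(X, x) = -3/2 + ((X*x)*(-2))/2 = -3/2 + (-2*X*x)/2 = -3/2 - X*x)
(-38093 + C(-192, -113))*((4 - 31)**2 + z(71, Q(1*(0 + 4), -11))) = (-38093 - 200)*((4 - 31)**2 + (-3/2 - 1*71*(-25))) = -38293*((-27)**2 + (-3/2 + 1775)) = -38293*(729 + 3547/2) = -38293*5005/2 = -191656465/2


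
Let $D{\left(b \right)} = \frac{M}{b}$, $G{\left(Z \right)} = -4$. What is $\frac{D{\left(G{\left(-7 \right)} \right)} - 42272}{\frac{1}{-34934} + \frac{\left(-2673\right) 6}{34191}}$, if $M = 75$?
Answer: $\frac{11225171689679}{124512374} \approx 90153.0$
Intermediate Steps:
$D{\left(b \right)} = \frac{75}{b}$
$\frac{D{\left(G{\left(-7 \right)} \right)} - 42272}{\frac{1}{-34934} + \frac{\left(-2673\right) 6}{34191}} = \frac{\frac{75}{-4} - 42272}{\frac{1}{-34934} + \frac{\left(-2673\right) 6}{34191}} = \frac{75 \left(- \frac{1}{4}\right) - 42272}{- \frac{1}{34934} - \frac{1782}{3799}} = \frac{- \frac{75}{4} - 42272}{- \frac{1}{34934} - \frac{1782}{3799}} = - \frac{169163}{4 \left(- \frac{62256187}{132714266}\right)} = \left(- \frac{169163}{4}\right) \left(- \frac{132714266}{62256187}\right) = \frac{11225171689679}{124512374}$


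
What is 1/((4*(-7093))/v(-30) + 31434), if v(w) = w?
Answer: 15/485696 ≈ 3.0884e-5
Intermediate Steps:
1/((4*(-7093))/v(-30) + 31434) = 1/((4*(-7093))/(-30) + 31434) = 1/(-28372*(-1/30) + 31434) = 1/(14186/15 + 31434) = 1/(485696/15) = 15/485696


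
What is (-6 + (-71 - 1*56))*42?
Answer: -5586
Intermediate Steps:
(-6 + (-71 - 1*56))*42 = (-6 + (-71 - 56))*42 = (-6 - 127)*42 = -133*42 = -5586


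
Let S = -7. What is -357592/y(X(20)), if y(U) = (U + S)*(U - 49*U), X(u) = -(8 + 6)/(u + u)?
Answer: 8939800/3087 ≈ 2895.9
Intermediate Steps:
X(u) = -7/u (X(u) = -14/(2*u) = -14*1/(2*u) = -7/u)
y(U) = -48*U*(-7 + U) (y(U) = (U - 7)*(U - 49*U) = (-7 + U)*(-48*U) = -48*U*(-7 + U))
-357592/y(X(20)) = -357592*(-5/(84*(7 - (-7)/20))) = -357592*(-5/(84*(7 - 1*(-7/20)))) = -357592*(-5/(84*(7 + 7/20))) = -357592/(48*(-7/20)*(147/20)) = -357592/(-3087/25) = -357592*(-25/3087) = 8939800/3087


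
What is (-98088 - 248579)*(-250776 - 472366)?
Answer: 250689467714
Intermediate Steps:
(-98088 - 248579)*(-250776 - 472366) = -346667*(-723142) = 250689467714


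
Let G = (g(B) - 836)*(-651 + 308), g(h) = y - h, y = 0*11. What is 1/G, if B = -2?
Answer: 1/286062 ≈ 3.4957e-6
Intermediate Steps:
y = 0
g(h) = -h (g(h) = 0 - h = -h)
G = 286062 (G = (-1*(-2) - 836)*(-651 + 308) = (2 - 836)*(-343) = -834*(-343) = 286062)
1/G = 1/286062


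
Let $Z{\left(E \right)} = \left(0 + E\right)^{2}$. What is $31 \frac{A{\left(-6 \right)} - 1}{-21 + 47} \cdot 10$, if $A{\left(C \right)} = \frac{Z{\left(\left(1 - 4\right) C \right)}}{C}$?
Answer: $- \frac{8525}{13} \approx -655.77$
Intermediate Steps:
$Z{\left(E \right)} = E^{2}$
$A{\left(C \right)} = 9 C$ ($A{\left(C \right)} = \frac{\left(\left(1 - 4\right) C\right)^{2}}{C} = \frac{\left(- 3 C\right)^{2}}{C} = \frac{9 C^{2}}{C} = 9 C$)
$31 \frac{A{\left(-6 \right)} - 1}{-21 + 47} \cdot 10 = 31 \frac{9 \left(-6\right) - 1}{-21 + 47} \cdot 10 = 31 \frac{-54 - 1}{26} \cdot 10 = 31 \left(\left(-55\right) \frac{1}{26}\right) 10 = 31 \left(- \frac{55}{26}\right) 10 = \left(- \frac{1705}{26}\right) 10 = - \frac{8525}{13}$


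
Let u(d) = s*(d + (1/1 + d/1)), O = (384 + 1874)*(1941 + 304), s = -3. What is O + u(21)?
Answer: 5069081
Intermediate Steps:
O = 5069210 (O = 2258*2245 = 5069210)
u(d) = -3 - 6*d (u(d) = -3*(d + (1/1 + d/1)) = -3*(d + (1*1 + d*1)) = -3*(d + (1 + d)) = -3*(1 + 2*d) = -3 - 6*d)
O + u(21) = 5069210 + (-3 - 6*21) = 5069210 + (-3 - 126) = 5069210 - 129 = 5069081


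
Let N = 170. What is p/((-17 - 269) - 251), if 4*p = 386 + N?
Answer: -139/537 ≈ -0.25885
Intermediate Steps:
p = 139 (p = (386 + 170)/4 = (¼)*556 = 139)
p/((-17 - 269) - 251) = 139/((-17 - 269) - 251) = 139/(-286 - 251) = 139/(-537) = 139*(-1/537) = -139/537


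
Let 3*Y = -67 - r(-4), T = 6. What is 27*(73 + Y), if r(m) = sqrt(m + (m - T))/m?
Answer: 1368 + 9*I*sqrt(14)/4 ≈ 1368.0 + 8.4187*I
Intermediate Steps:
r(m) = sqrt(-6 + 2*m)/m (r(m) = sqrt(m + (m - 1*6))/m = sqrt(m + (m - 6))/m = sqrt(m + (-6 + m))/m = sqrt(-6 + 2*m)/m)
Y = -67/3 + I*sqrt(14)/12 (Y = (-67 - sqrt(-6 + 2*(-4))/(-4))/3 = (-67 - (-1)*sqrt(-6 - 8)/4)/3 = (-67 - (-1)*sqrt(-14)/4)/3 = (-67 - (-1)*I*sqrt(14)/4)/3 = (-67 + I*sqrt(14)/4)/3 = -67/3 + I*sqrt(14)/12 ≈ -22.333 + 0.3118*I)
27*(73 + Y) = 27*(73 + (-67/3 + I*sqrt(14)/12)) = 27*(152/3 + I*sqrt(14)/12) = 1368 + 9*I*sqrt(14)/4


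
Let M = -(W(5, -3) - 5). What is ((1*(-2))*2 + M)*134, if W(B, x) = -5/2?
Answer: 469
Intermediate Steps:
W(B, x) = -5/2 (W(B, x) = -5*½ = -5/2)
M = 15/2 (M = -(-5/2 - 5) = -1*(-15/2) = 15/2 ≈ 7.5000)
((1*(-2))*2 + M)*134 = ((1*(-2))*2 + 15/2)*134 = (-2*2 + 15/2)*134 = (-4 + 15/2)*134 = (7/2)*134 = 469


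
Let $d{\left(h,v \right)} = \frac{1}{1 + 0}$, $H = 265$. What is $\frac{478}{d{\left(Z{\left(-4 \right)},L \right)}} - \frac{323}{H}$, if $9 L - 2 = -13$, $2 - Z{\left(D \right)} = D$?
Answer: $\frac{126347}{265} \approx 476.78$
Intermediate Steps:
$Z{\left(D \right)} = 2 - D$
$L = - \frac{11}{9}$ ($L = \frac{2}{9} + \frac{1}{9} \left(-13\right) = \frac{2}{9} - \frac{13}{9} = - \frac{11}{9} \approx -1.2222$)
$d{\left(h,v \right)} = 1$ ($d{\left(h,v \right)} = 1^{-1} = 1$)
$\frac{478}{d{\left(Z{\left(-4 \right)},L \right)}} - \frac{323}{H} = \frac{478}{1} - \frac{323}{265} = 478 \cdot 1 - \frac{323}{265} = 478 - \frac{323}{265} = \frac{126347}{265}$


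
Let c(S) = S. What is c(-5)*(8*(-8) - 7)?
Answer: 355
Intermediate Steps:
c(-5)*(8*(-8) - 7) = -5*(8*(-8) - 7) = -5*(-64 - 7) = -5*(-71) = 355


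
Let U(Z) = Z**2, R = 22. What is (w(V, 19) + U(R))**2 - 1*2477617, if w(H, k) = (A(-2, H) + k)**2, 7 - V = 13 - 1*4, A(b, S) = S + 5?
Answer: -1540593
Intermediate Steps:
A(b, S) = 5 + S
V = -2 (V = 7 - (13 - 1*4) = 7 - (13 - 4) = 7 - 1*9 = 7 - 9 = -2)
w(H, k) = (5 + H + k)**2 (w(H, k) = ((5 + H) + k)**2 = (5 + H + k)**2)
(w(V, 19) + U(R))**2 - 1*2477617 = ((5 - 2 + 19)**2 + 22**2)**2 - 1*2477617 = (22**2 + 484)**2 - 2477617 = (484 + 484)**2 - 2477617 = 968**2 - 2477617 = 937024 - 2477617 = -1540593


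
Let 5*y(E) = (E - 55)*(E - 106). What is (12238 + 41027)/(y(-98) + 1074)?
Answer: 1325/182 ≈ 7.2802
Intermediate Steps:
y(E) = (-106 + E)*(-55 + E)/5 (y(E) = ((E - 55)*(E - 106))/5 = ((-55 + E)*(-106 + E))/5 = ((-106 + E)*(-55 + E))/5 = (-106 + E)*(-55 + E)/5)
(12238 + 41027)/(y(-98) + 1074) = (12238 + 41027)/((1166 - 161/5*(-98) + (⅕)*(-98)²) + 1074) = 53265/((1166 + 15778/5 + (⅕)*9604) + 1074) = 53265/((1166 + 15778/5 + 9604/5) + 1074) = 53265/(31212/5 + 1074) = 53265/(36582/5) = 53265*(5/36582) = 1325/182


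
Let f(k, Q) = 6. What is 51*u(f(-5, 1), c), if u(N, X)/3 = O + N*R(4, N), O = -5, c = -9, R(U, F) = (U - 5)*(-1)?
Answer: 153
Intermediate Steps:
R(U, F) = 5 - U (R(U, F) = (-5 + U)*(-1) = 5 - U)
u(N, X) = -15 + 3*N (u(N, X) = 3*(-5 + N*(5 - 1*4)) = 3*(-5 + N*(5 - 4)) = 3*(-5 + N*1) = 3*(-5 + N) = -15 + 3*N)
51*u(f(-5, 1), c) = 51*(-15 + 3*6) = 51*(-15 + 18) = 51*3 = 153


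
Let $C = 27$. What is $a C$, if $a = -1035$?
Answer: $-27945$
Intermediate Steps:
$a C = \left(-1035\right) 27 = -27945$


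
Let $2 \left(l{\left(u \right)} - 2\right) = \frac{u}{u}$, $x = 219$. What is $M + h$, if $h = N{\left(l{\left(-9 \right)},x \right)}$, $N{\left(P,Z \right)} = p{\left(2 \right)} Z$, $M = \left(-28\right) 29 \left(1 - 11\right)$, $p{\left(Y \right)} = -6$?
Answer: $6806$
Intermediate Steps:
$l{\left(u \right)} = \frac{5}{2}$ ($l{\left(u \right)} = 2 + \frac{u \frac{1}{u}}{2} = 2 + \frac{1}{2} \cdot 1 = 2 + \frac{1}{2} = \frac{5}{2}$)
$M = 8120$ ($M = \left(-812\right) \left(-10\right) = 8120$)
$N{\left(P,Z \right)} = - 6 Z$
$h = -1314$ ($h = \left(-6\right) 219 = -1314$)
$M + h = 8120 - 1314 = 6806$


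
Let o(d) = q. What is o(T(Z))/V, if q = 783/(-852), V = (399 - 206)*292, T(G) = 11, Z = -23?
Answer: -261/16005104 ≈ -1.6307e-5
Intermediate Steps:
V = 56356 (V = 193*292 = 56356)
q = -261/284 (q = 783*(-1/852) = -261/284 ≈ -0.91901)
o(d) = -261/284
o(T(Z))/V = -261/284/56356 = -261/284*1/56356 = -261/16005104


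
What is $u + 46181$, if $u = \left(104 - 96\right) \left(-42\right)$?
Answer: $45845$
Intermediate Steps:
$u = -336$ ($u = 8 \left(-42\right) = -336$)
$u + 46181 = -336 + 46181 = 45845$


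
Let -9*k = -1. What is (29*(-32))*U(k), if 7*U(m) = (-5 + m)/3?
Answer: 40832/189 ≈ 216.04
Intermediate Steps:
k = ⅑ (k = -⅑*(-1) = ⅑ ≈ 0.11111)
U(m) = -5/21 + m/21 (U(m) = ((-5 + m)/3)/7 = ((-5 + m)*(⅓))/7 = (-5/3 + m/3)/7 = -5/21 + m/21)
(29*(-32))*U(k) = (29*(-32))*(-5/21 + (1/21)*(⅑)) = -928*(-5/21 + 1/189) = -928*(-44/189) = 40832/189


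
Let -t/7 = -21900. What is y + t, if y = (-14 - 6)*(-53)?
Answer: 154360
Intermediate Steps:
t = 153300 (t = -7*(-21900) = 153300)
y = 1060 (y = -20*(-53) = 1060)
y + t = 1060 + 153300 = 154360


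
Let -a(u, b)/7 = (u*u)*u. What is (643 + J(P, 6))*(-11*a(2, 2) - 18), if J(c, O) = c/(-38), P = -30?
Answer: 7314736/19 ≈ 3.8499e+5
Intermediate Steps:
J(c, O) = -c/38 (J(c, O) = c*(-1/38) = -c/38)
a(u, b) = -7*u**3 (a(u, b) = -7*u*u*u = -7*u**2*u = -7*u**3)
(643 + J(P, 6))*(-11*a(2, 2) - 18) = (643 - 1/38*(-30))*(-(-77)*2**3 - 18) = (643 + 15/19)*(-(-77)*8 - 18) = 12232*(-11*(-56) - 18)/19 = 12232*(616 - 18)/19 = (12232/19)*598 = 7314736/19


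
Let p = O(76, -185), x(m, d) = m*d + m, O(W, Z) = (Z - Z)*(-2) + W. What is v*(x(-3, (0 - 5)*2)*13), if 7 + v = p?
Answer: 24219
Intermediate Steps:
O(W, Z) = W (O(W, Z) = 0*(-2) + W = 0 + W = W)
x(m, d) = m + d*m (x(m, d) = d*m + m = m + d*m)
p = 76
v = 69 (v = -7 + 76 = 69)
v*(x(-3, (0 - 5)*2)*13) = 69*(-3*(1 + (0 - 5)*2)*13) = 69*(-3*(1 - 5*2)*13) = 69*(-3*(1 - 10)*13) = 69*(-3*(-9)*13) = 69*(27*13) = 69*351 = 24219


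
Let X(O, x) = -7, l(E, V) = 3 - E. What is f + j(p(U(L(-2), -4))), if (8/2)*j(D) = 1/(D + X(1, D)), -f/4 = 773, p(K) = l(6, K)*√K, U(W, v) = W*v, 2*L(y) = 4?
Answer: 3*(-24736*√2 + 28859*I)/(4*(-7*I + 6*√2)) ≈ -3092.0 + 0.017531*I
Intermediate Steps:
L(y) = 2 (L(y) = (½)*4 = 2)
p(K) = -3*√K (p(K) = (3 - 1*6)*√K = (3 - 6)*√K = -3*√K)
f = -3092 (f = -4*773 = -3092)
j(D) = 1/(4*(-7 + D)) (j(D) = 1/(4*(D - 7)) = 1/(4*(-7 + D)))
f + j(p(U(L(-2), -4))) = -3092 + 1/(4*(-7 - 3*2*I*√2)) = -3092 + 1/(4*(-7 - 6*I*√2))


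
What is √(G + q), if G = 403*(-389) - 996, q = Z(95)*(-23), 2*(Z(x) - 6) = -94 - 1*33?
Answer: I*√625762/2 ≈ 395.53*I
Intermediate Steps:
Z(x) = -115/2 (Z(x) = 6 + (-94 - 1*33)/2 = 6 + (-94 - 33)/2 = 6 + (½)*(-127) = 6 - 127/2 = -115/2)
q = 2645/2 (q = -115/2*(-23) = 2645/2 ≈ 1322.5)
G = -157763 (G = -156767 - 996 = -157763)
√(G + q) = √(-157763 + 2645/2) = √(-312881/2) = I*√625762/2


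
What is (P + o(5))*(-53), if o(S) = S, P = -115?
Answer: 5830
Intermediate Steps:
(P + o(5))*(-53) = (-115 + 5)*(-53) = -110*(-53) = 5830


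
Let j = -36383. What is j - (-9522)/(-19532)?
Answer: -355321139/9766 ≈ -36384.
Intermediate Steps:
j - (-9522)/(-19532) = -36383 - (-9522)/(-19532) = -36383 - (-9522)*(-1)/19532 = -36383 - 1*4761/9766 = -36383 - 4761/9766 = -355321139/9766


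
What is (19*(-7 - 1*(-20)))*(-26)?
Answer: -6422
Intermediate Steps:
(19*(-7 - 1*(-20)))*(-26) = (19*(-7 + 20))*(-26) = (19*13)*(-26) = 247*(-26) = -6422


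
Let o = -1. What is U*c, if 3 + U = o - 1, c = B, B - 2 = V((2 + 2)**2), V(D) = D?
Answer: -90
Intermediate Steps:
B = 18 (B = 2 + (2 + 2)**2 = 2 + 4**2 = 2 + 16 = 18)
c = 18
U = -5 (U = -3 + (-1 - 1) = -3 - 2 = -5)
U*c = -5*18 = -90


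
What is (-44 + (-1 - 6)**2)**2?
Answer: 25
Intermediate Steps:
(-44 + (-1 - 6)**2)**2 = (-44 + (-7)**2)**2 = (-44 + 49)**2 = 5**2 = 25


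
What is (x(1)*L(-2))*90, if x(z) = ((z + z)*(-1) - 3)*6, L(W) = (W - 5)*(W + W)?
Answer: -75600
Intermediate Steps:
L(W) = 2*W*(-5 + W) (L(W) = (-5 + W)*(2*W) = 2*W*(-5 + W))
x(z) = -18 - 12*z (x(z) = ((2*z)*(-1) - 3)*6 = (-2*z - 3)*6 = (-3 - 2*z)*6 = -18 - 12*z)
(x(1)*L(-2))*90 = ((-18 - 12*1)*(2*(-2)*(-5 - 2)))*90 = ((-18 - 12)*(2*(-2)*(-7)))*90 = -30*28*90 = -840*90 = -75600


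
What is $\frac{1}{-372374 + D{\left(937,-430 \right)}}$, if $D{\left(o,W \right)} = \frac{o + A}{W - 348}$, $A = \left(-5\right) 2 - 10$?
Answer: $- \frac{778}{289707889} \approx -2.6855 \cdot 10^{-6}$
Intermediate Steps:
$A = -20$ ($A = -10 - 10 = -20$)
$D{\left(o,W \right)} = \frac{-20 + o}{-348 + W}$ ($D{\left(o,W \right)} = \frac{o - 20}{W - 348} = \frac{-20 + o}{-348 + W}$)
$\frac{1}{-372374 + D{\left(937,-430 \right)}} = \frac{1}{-372374 + \frac{-20 + 937}{-348 - 430}} = \frac{1}{-372374 + \frac{1}{-778} \cdot 917} = \frac{1}{-372374 - \frac{917}{778}} = \frac{1}{- \frac{289707889}{778}} = - \frac{778}{289707889}$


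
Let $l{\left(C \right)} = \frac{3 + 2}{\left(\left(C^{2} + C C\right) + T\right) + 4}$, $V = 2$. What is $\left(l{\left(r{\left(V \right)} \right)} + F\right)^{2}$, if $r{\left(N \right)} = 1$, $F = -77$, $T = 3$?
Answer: $\frac{473344}{81} \approx 5843.8$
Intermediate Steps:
$l{\left(C \right)} = \frac{5}{7 + 2 C^{2}}$ ($l{\left(C \right)} = \frac{3 + 2}{\left(\left(C^{2} + C C\right) + 3\right) + 4} = \frac{5}{\left(\left(C^{2} + C^{2}\right) + 3\right) + 4} = \frac{5}{\left(2 C^{2} + 3\right) + 4} = \frac{5}{\left(3 + 2 C^{2}\right) + 4} = \frac{5}{7 + 2 C^{2}}$)
$\left(l{\left(r{\left(V \right)} \right)} + F\right)^{2} = \left(\frac{5}{7 + 2 \cdot 1^{2}} - 77\right)^{2} = \left(\frac{5}{7 + 2 \cdot 1} - 77\right)^{2} = \left(\frac{5}{7 + 2} - 77\right)^{2} = \left(\frac{5}{9} - 77\right)^{2} = \left(- \frac{688}{9}\right)^{2} = \frac{473344}{81}$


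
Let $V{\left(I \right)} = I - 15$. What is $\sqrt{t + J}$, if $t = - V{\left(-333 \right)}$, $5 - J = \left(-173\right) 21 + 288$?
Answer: $43 \sqrt{2} \approx 60.811$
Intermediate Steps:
$V{\left(I \right)} = -15 + I$
$J = 3350$ ($J = 5 - \left(\left(-173\right) 21 + 288\right) = 5 - \left(-3633 + 288\right) = 5 - -3345 = 5 + 3345 = 3350$)
$t = 348$ ($t = - (-15 - 333) = \left(-1\right) \left(-348\right) = 348$)
$\sqrt{t + J} = \sqrt{348 + 3350} = \sqrt{3698} = 43 \sqrt{2}$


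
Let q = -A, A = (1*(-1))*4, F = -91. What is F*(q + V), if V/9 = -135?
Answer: 110201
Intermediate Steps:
V = -1215 (V = 9*(-135) = -1215)
A = -4 (A = -1*4 = -4)
q = 4 (q = -1*(-4) = 4)
F*(q + V) = -91*(4 - 1215) = -91*(-1211) = 110201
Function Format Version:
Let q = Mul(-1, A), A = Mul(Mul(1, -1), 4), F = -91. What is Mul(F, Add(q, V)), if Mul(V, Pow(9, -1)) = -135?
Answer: 110201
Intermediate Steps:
V = -1215 (V = Mul(9, -135) = -1215)
A = -4 (A = Mul(-1, 4) = -4)
q = 4 (q = Mul(-1, -4) = 4)
Mul(F, Add(q, V)) = Mul(-91, Add(4, -1215)) = Mul(-91, -1211) = 110201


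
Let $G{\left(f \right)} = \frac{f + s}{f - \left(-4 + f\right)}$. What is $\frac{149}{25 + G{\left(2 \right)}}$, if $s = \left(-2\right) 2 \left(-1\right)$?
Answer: $\frac{298}{53} \approx 5.6226$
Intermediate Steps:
$s = 4$ ($s = \left(-4\right) \left(-1\right) = 4$)
$G{\left(f \right)} = 1 + \frac{f}{4}$ ($G{\left(f \right)} = \frac{f + 4}{f - \left(-4 + f\right)} = \frac{4 + f}{4} = \left(4 + f\right) \frac{1}{4} = 1 + \frac{f}{4}$)
$\frac{149}{25 + G{\left(2 \right)}} = \frac{149}{25 + \left(1 + \frac{1}{4} \cdot 2\right)} = \frac{149}{25 + \left(1 + \frac{1}{2}\right)} = \frac{149}{25 + \frac{3}{2}} = \frac{149}{\frac{53}{2}} = 149 \cdot \frac{2}{53} = \frac{298}{53}$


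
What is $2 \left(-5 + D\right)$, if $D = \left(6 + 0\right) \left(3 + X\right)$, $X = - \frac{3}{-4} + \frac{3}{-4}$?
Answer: $26$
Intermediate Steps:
$X = 0$ ($X = \left(-3\right) \left(- \frac{1}{4}\right) + 3 \left(- \frac{1}{4}\right) = \frac{3}{4} - \frac{3}{4} = 0$)
$D = 18$ ($D = \left(6 + 0\right) \left(3 + 0\right) = 6 \cdot 3 = 18$)
$2 \left(-5 + D\right) = 2 \left(-5 + 18\right) = 2 \cdot 13 = 26$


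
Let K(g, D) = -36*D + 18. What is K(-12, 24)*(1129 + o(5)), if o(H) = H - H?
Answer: -955134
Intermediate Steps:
o(H) = 0
K(g, D) = 18 - 36*D
K(-12, 24)*(1129 + o(5)) = (18 - 36*24)*(1129 + 0) = (18 - 864)*1129 = -846*1129 = -955134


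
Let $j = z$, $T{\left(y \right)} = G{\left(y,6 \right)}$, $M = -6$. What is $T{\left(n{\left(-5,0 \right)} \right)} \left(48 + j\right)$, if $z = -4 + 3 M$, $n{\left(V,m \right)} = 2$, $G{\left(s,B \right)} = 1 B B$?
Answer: $936$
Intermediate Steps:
$G{\left(s,B \right)} = B^{2}$ ($G{\left(s,B \right)} = B B = B^{2}$)
$T{\left(y \right)} = 36$ ($T{\left(y \right)} = 6^{2} = 36$)
$z = -22$ ($z = -4 + 3 \left(-6\right) = -4 - 18 = -22$)
$j = -22$
$T{\left(n{\left(-5,0 \right)} \right)} \left(48 + j\right) = 36 \left(48 - 22\right) = 36 \cdot 26 = 936$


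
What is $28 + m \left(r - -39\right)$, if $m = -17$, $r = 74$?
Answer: $-1893$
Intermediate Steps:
$28 + m \left(r - -39\right) = 28 - 17 \left(74 - -39\right) = 28 - 17 \left(74 + 39\right) = 28 - 1921 = -1893$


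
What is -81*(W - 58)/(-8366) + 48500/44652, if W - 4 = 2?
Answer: 27209597/46694829 ≈ 0.58271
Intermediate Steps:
W = 6 (W = 4 + 2 = 6)
-81*(W - 58)/(-8366) + 48500/44652 = -81*(6 - 58)/(-8366) + 48500/44652 = -81*(-52)*(-1/8366) + 48500*(1/44652) = 4212*(-1/8366) + 12125/11163 = -2106/4183 + 12125/11163 = 27209597/46694829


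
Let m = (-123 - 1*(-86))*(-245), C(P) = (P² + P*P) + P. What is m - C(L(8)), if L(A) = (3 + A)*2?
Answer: 8075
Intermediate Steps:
L(A) = 6 + 2*A
C(P) = P + 2*P² (C(P) = (P² + P²) + P = 2*P² + P = P + 2*P²)
m = 9065 (m = (-123 + 86)*(-245) = -37*(-245) = 9065)
m - C(L(8)) = 9065 - (6 + 2*8)*(1 + 2*(6 + 2*8)) = 9065 - (6 + 16)*(1 + 2*(6 + 16)) = 9065 - 22*(1 + 2*22) = 9065 - 22*(1 + 44) = 9065 - 22*45 = 9065 - 1*990 = 9065 - 990 = 8075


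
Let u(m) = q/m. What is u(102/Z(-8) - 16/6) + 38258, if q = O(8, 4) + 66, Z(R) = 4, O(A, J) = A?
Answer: 5241790/137 ≈ 38261.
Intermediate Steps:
q = 74 (q = 8 + 66 = 74)
u(m) = 74/m
u(102/Z(-8) - 16/6) + 38258 = 74/(102/4 - 16/6) + 38258 = 74/(102*(1/4) - 16*1/6) + 38258 = 74/(51/2 - 8/3) + 38258 = 74/(137/6) + 38258 = 74*(6/137) + 38258 = 444/137 + 38258 = 5241790/137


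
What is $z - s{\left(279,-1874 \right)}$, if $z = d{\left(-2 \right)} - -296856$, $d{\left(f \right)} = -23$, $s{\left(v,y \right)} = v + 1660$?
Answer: $294894$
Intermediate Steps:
$s{\left(v,y \right)} = 1660 + v$
$z = 296833$ ($z = -23 - -296856 = -23 + 296856 = 296833$)
$z - s{\left(279,-1874 \right)} = 296833 - \left(1660 + 279\right) = 296833 - 1939 = 294894$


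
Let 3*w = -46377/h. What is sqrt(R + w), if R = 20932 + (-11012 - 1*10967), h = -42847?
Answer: 5*I*sqrt(76859548458)/42847 ≈ 32.352*I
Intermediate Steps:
w = 15459/42847 (w = (-46377/(-42847))/3 = (-46377*(-1/42847))/3 = (1/3)*(46377/42847) = 15459/42847 ≈ 0.36080)
R = -1047 (R = 20932 + (-11012 - 10967) = 20932 - 21979 = -1047)
sqrt(R + w) = sqrt(-1047 + 15459/42847) = sqrt(-44845350/42847) = 5*I*sqrt(76859548458)/42847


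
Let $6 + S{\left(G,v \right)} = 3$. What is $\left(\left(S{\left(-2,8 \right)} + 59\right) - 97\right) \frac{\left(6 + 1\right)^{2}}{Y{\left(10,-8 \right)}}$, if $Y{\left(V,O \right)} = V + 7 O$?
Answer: $\frac{2009}{46} \approx 43.674$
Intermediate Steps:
$S{\left(G,v \right)} = -3$ ($S{\left(G,v \right)} = -6 + 3 = -3$)
$\left(\left(S{\left(-2,8 \right)} + 59\right) - 97\right) \frac{\left(6 + 1\right)^{2}}{Y{\left(10,-8 \right)}} = \left(\left(-3 + 59\right) - 97\right) \frac{\left(6 + 1\right)^{2}}{10 + 7 \left(-8\right)} = \left(56 - 97\right) \frac{7^{2}}{10 - 56} = - 41 \frac{49}{-46} = - 41 \cdot 49 \left(- \frac{1}{46}\right) = \left(-41\right) \left(- \frac{49}{46}\right) = \frac{2009}{46}$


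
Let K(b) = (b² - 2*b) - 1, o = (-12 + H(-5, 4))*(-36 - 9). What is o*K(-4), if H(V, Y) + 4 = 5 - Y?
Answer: 15525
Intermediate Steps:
H(V, Y) = 1 - Y (H(V, Y) = -4 + (5 - Y) = 1 - Y)
o = 675 (o = (-12 + (1 - 1*4))*(-36 - 9) = (-12 + (1 - 4))*(-45) = (-12 - 3)*(-45) = -15*(-45) = 675)
K(b) = -1 + b² - 2*b
o*K(-4) = 675*(-1 + (-4)² - 2*(-4)) = 675*(-1 + 16 + 8) = 675*23 = 15525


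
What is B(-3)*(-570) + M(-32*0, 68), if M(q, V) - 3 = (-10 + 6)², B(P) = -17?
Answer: 9709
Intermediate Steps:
M(q, V) = 19 (M(q, V) = 3 + (-10 + 6)² = 3 + (-4)² = 3 + 16 = 19)
B(-3)*(-570) + M(-32*0, 68) = -17*(-570) + 19 = 9690 + 19 = 9709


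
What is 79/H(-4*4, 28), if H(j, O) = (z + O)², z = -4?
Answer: 79/576 ≈ 0.13715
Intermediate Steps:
H(j, O) = (-4 + O)²
79/H(-4*4, 28) = 79/((-4 + 28)²) = 79/(24²) = 79/576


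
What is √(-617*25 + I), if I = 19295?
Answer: 3*√430 ≈ 62.209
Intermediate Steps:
√(-617*25 + I) = √(-617*25 + 19295) = √(-15425 + 19295) = √3870 = 3*√430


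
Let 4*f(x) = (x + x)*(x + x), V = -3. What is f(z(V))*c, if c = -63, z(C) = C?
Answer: -567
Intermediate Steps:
f(x) = x² (f(x) = ((x + x)*(x + x))/4 = ((2*x)*(2*x))/4 = (4*x²)/4 = x²)
f(z(V))*c = (-3)²*(-63) = 9*(-63) = -567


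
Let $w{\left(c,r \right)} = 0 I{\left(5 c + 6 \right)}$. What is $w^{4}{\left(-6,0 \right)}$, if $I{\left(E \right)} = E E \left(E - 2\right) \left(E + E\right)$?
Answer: $0$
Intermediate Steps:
$I{\left(E \right)} = 2 E^{3} \left(-2 + E\right)$ ($I{\left(E \right)} = E^{2} \left(-2 + E\right) 2 E = E^{2} \cdot 2 E \left(-2 + E\right) = 2 E^{3} \left(-2 + E\right)$)
$w{\left(c,r \right)} = 0$ ($w{\left(c,r \right)} = 0 \cdot 2 \left(5 c + 6\right)^{3} \left(-2 + \left(5 c + 6\right)\right) = 0 \cdot 2 \left(6 + 5 c\right)^{3} \left(-2 + \left(6 + 5 c\right)\right) = 0 \cdot 2 \left(6 + 5 c\right)^{3} \left(4 + 5 c\right) = 0$)
$w^{4}{\left(-6,0 \right)} = 0^{4} = 0$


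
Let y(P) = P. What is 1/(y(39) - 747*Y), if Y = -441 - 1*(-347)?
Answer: 1/70257 ≈ 1.4233e-5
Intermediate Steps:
Y = -94 (Y = -441 + 347 = -94)
1/(y(39) - 747*Y) = 1/(39 - 747*(-94)) = 1/(39 + 70218) = 1/70257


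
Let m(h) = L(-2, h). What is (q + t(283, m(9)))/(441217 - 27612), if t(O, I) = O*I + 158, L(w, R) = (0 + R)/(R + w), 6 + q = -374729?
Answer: -2619492/2895235 ≈ -0.90476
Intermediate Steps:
q = -374735 (q = -6 - 374729 = -374735)
L(w, R) = R/(R + w)
m(h) = h/(-2 + h) (m(h) = h/(h - 2) = h/(-2 + h))
t(O, I) = 158 + I*O (t(O, I) = I*O + 158 = 158 + I*O)
(q + t(283, m(9)))/(441217 - 27612) = (-374735 + (158 + (9/(-2 + 9))*283))/(441217 - 27612) = (-374735 + (158 + (9/7)*283))/413605 = (-374735 + (158 + (9*(1/7))*283))*(1/413605) = (-374735 + (158 + (9/7)*283))*(1/413605) = (-374735 + (158 + 2547/7))*(1/413605) = (-374735 + 3653/7)*(1/413605) = -2619492/7*1/413605 = -2619492/2895235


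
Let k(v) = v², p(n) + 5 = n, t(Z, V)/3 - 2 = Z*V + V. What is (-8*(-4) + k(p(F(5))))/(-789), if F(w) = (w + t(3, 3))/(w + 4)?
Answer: -2596/63909 ≈ -0.040620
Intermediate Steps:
t(Z, V) = 6 + 3*V + 3*V*Z (t(Z, V) = 6 + 3*(Z*V + V) = 6 + 3*(V*Z + V) = 6 + 3*(V + V*Z) = 6 + (3*V + 3*V*Z) = 6 + 3*V + 3*V*Z)
F(w) = (42 + w)/(4 + w) (F(w) = (w + (6 + 3*3 + 3*3*3))/(w + 4) = (w + (6 + 9 + 27))/(4 + w) = (w + 42)/(4 + w) = (42 + w)/(4 + w))
p(n) = -5 + n
(-8*(-4) + k(p(F(5))))/(-789) = (-8*(-4) + (-5 + (42 + 5)/(4 + 5))²)/(-789) = (32 + (-5 + 47/9)²)*(-1/789) = (32 + (2/9)²)*(-1/789) = (32 + 4/81)*(-1/789) = (2596/81)*(-1/789) = -2596/63909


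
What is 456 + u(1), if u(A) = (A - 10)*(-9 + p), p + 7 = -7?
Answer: 663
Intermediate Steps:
p = -14 (p = -7 - 7 = -14)
u(A) = 230 - 23*A (u(A) = (A - 10)*(-9 - 14) = (-10 + A)*(-23) = 230 - 23*A)
456 + u(1) = 456 + (230 - 23*1) = 456 + (230 - 23) = 456 + 207 = 663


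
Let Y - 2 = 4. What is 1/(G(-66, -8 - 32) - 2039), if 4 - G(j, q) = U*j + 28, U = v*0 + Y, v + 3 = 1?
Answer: -1/1667 ≈ -0.00059988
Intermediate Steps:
Y = 6 (Y = 2 + 4 = 6)
v = -2 (v = -3 + 1 = -2)
U = 6 (U = -2*0 + 6 = 0 + 6 = 6)
G(j, q) = -24 - 6*j (G(j, q) = 4 - (6*j + 28) = 4 - (28 + 6*j) = 4 + (-28 - 6*j) = -24 - 6*j)
1/(G(-66, -8 - 32) - 2039) = 1/((-24 - 6*(-66)) - 2039) = 1/((-24 + 396) - 2039) = 1/(372 - 2039) = 1/(-1667) = -1/1667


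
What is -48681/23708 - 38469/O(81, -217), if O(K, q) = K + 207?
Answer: -77170265/568992 ≈ -135.63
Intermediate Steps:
O(K, q) = 207 + K
-48681/23708 - 38469/O(81, -217) = -48681/23708 - 38469/(207 + 81) = -48681*1/23708 - 38469/288 = -48681/23708 - 38469*1/288 = -48681/23708 - 12823/96 = -77170265/568992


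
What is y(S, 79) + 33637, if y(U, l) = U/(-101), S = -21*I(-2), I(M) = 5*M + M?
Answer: 3397085/101 ≈ 33635.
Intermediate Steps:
I(M) = 6*M
S = 252 (S = -126*(-2) = -21*(-12) = 252)
y(U, l) = -U/101 (y(U, l) = U*(-1/101) = -U/101)
y(S, 79) + 33637 = -1/101*252 + 33637 = -252/101 + 33637 = 3397085/101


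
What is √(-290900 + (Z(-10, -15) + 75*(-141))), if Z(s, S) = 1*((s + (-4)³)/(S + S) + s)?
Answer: I*√67833570/15 ≈ 549.07*I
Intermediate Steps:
Z(s, S) = s + (-64 + s)/(2*S) (Z(s, S) = 1*((s - 64)/((2*S)) + s) = 1*((-64 + s)*(1/(2*S)) + s) = 1*((-64 + s)/(2*S) + s) = 1*(s + (-64 + s)/(2*S)) = s + (-64 + s)/(2*S))
√(-290900 + (Z(-10, -15) + 75*(-141))) = √(-290900 + ((-32 + (½)*(-10) - 15*(-10))/(-15) + 75*(-141))) = √(-290900 + (-(-32 - 5 + 150)/15 - 10575)) = √(-290900 + (-1/15*113 - 10575)) = √(-290900 + (-113/15 - 10575)) = √(-290900 - 158738/15) = √(-4522238/15) = I*√67833570/15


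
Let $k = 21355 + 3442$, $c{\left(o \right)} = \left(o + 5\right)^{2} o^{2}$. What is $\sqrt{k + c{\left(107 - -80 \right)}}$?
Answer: $\sqrt{1289122013} \approx 35904.0$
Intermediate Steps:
$c{\left(o \right)} = o^{2} \left(5 + o\right)^{2}$ ($c{\left(o \right)} = \left(5 + o\right)^{2} o^{2} = o^{2} \left(5 + o\right)^{2}$)
$k = 24797$
$\sqrt{k + c{\left(107 - -80 \right)}} = \sqrt{24797 + \left(107 - -80\right)^{2} \left(5 + \left(107 - -80\right)\right)^{2}} = \sqrt{24797 + \left(107 + 80\right)^{2} \left(5 + \left(107 + 80\right)\right)^{2}} = \sqrt{24797 + 187^{2} \left(5 + 187\right)^{2}} = \sqrt{24797 + 34969 \cdot 192^{2}} = \sqrt{24797 + 34969 \cdot 36864} = \sqrt{24797 + 1289097216} = \sqrt{1289122013}$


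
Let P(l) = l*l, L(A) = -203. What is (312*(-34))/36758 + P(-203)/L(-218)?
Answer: -3736241/18379 ≈ -203.29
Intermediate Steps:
P(l) = l**2
(312*(-34))/36758 + P(-203)/L(-218) = (312*(-34))/36758 + (-203)**2/(-203) = -10608*1/36758 + 41209*(-1/203) = -5304/18379 - 203 = -3736241/18379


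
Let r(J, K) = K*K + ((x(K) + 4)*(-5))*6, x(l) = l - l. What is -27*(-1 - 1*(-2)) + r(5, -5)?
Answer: -122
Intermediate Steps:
x(l) = 0
r(J, K) = -120 + K² (r(J, K) = K*K + ((0 + 4)*(-5))*6 = K² + (4*(-5))*6 = K² - 20*6 = K² - 120 = -120 + K²)
-27*(-1 - 1*(-2)) + r(5, -5) = -27*(-1 - 1*(-2)) + (-120 + (-5)²) = -27*(-1 + 2) + (-120 + 25) = -27*1 - 95 = -27 - 95 = -122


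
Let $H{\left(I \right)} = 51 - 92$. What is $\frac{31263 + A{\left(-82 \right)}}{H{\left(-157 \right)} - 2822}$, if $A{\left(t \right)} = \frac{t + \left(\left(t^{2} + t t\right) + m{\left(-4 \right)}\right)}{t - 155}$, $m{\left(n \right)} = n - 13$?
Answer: $- \frac{7395982}{678531} \approx -10.9$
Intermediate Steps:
$H{\left(I \right)} = -41$ ($H{\left(I \right)} = 51 - 92 = -41$)
$m{\left(n \right)} = -13 + n$
$A{\left(t \right)} = \frac{-17 + t + 2 t^{2}}{-155 + t}$ ($A{\left(t \right)} = \frac{t - \left(17 - t^{2} - t t\right)}{t - 155} = \frac{t + \left(\left(t^{2} + t^{2}\right) - 17\right)}{-155 + t} = \frac{t + \left(2 t^{2} - 17\right)}{-155 + t} = \frac{t + \left(-17 + 2 t^{2}\right)}{-155 + t} = \frac{-17 + t + 2 t^{2}}{-155 + t}$)
$\frac{31263 + A{\left(-82 \right)}}{H{\left(-157 \right)} - 2822} = \frac{31263 + \frac{-17 - 82 + 2 \left(-82\right)^{2}}{-155 - 82}}{-41 - 2822} = \frac{31263 + \frac{-17 - 82 + 2 \cdot 6724}{-237}}{-2863} = \left(31263 - \frac{-17 - 82 + 13448}{237}\right) \left(- \frac{1}{2863}\right) = \left(31263 - \frac{13349}{237}\right) \left(- \frac{1}{2863}\right) = \frac{7395982}{237} \left(- \frac{1}{2863}\right) = - \frac{7395982}{678531}$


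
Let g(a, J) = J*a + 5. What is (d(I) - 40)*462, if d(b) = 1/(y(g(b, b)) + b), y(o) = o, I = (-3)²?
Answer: -1755138/95 ≈ -18475.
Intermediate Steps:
I = 9
g(a, J) = 5 + J*a
d(b) = 1/(5 + b + b²) (d(b) = 1/((5 + b*b) + b) = 1/((5 + b²) + b) = 1/(5 + b + b²))
(d(I) - 40)*462 = (1/(5 + 9 + 9²) - 40)*462 = (1/(5 + 9 + 81) - 40)*462 = (1/95 - 40)*462 = -3799/95*462 = -1755138/95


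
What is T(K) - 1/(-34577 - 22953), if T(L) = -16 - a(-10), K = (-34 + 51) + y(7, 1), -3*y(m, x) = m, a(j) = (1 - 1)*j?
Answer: -920479/57530 ≈ -16.000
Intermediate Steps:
a(j) = 0 (a(j) = 0*j = 0)
y(m, x) = -m/3
K = 44/3 (K = (-34 + 51) - 1/3*7 = 17 - 7/3 = 44/3 ≈ 14.667)
T(L) = -16 (T(L) = -16 - 1*0 = -16 + 0 = -16)
T(K) - 1/(-34577 - 22953) = -16 - 1/(-34577 - 22953) = -16 - 1/(-57530) = -16 - 1*(-1/57530) = -16 + 1/57530 = -920479/57530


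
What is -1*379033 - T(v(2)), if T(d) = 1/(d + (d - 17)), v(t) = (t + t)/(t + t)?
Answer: -5685494/15 ≈ -3.7903e+5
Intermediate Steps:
v(t) = 1 (v(t) = (2*t)/((2*t)) = (2*t)*(1/(2*t)) = 1)
T(d) = 1/(-17 + 2*d) (T(d) = 1/(d + (-17 + d)) = 1/(-17 + 2*d))
-1*379033 - T(v(2)) = -1*379033 - 1/(-17 + 2*1) = -379033 - 1/(-17 + 2) = -379033 - 1/(-15) = -379033 - 1*(-1/15) = -379033 + 1/15 = -5685494/15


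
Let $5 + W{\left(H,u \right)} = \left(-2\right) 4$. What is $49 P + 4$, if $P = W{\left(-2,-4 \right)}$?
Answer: $-633$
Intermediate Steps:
$W{\left(H,u \right)} = -13$ ($W{\left(H,u \right)} = -5 - 8 = -13$)
$P = -13$
$49 P + 4 = 49 \left(-13\right) + 4 = -637 + 4 = -633$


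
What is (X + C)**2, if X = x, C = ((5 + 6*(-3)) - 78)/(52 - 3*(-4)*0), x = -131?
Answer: 281961/16 ≈ 17623.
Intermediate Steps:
C = -7/4 (C = ((5 - 18) - 78)/(52 + 12*0) = (-13 - 78)/(52 + 0) = -91/52 = -91*1/52 = -7/4 ≈ -1.7500)
X = -131
(X + C)**2 = (-131 - 7/4)**2 = (-531/4)**2 = 281961/16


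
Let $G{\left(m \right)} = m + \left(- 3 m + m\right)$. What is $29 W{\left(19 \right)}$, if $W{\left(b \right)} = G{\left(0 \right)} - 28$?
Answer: $-812$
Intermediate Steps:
$G{\left(m \right)} = - m$ ($G{\left(m \right)} = m - 2 m = - m$)
$W{\left(b \right)} = -28$ ($W{\left(b \right)} = \left(-1\right) 0 - 28 = 0 - 28 = -28$)
$29 W{\left(19 \right)} = 29 \left(-28\right) = -812$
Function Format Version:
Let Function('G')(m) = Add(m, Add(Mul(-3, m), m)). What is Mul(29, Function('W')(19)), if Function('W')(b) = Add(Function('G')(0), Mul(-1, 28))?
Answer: -812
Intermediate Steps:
Function('G')(m) = Mul(-1, m) (Function('G')(m) = Add(m, Mul(-2, m)) = Mul(-1, m))
Function('W')(b) = -28 (Function('W')(b) = Add(Mul(-1, 0), Mul(-1, 28)) = Add(0, -28) = -28)
Mul(29, Function('W')(19)) = Mul(29, -28) = -812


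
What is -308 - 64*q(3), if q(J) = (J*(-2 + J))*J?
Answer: -884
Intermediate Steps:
q(J) = J²*(-2 + J)
-308 - 64*q(3) = -308 - 64*3²*(-2 + 3) = -308 - 576 = -884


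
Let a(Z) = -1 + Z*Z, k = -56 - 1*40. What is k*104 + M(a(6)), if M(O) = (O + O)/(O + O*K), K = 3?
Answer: -19967/2 ≈ -9983.5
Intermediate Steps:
k = -96 (k = -56 - 40 = -96)
a(Z) = -1 + Z**2
M(O) = 1/2 (M(O) = (O + O)/(O + O*3) = (2*O)/(O + 3*O) = (2*O)/((4*O)) = (2*O)*(1/(4*O)) = 1/2)
k*104 + M(a(6)) = -96*104 + 1/2 = -9984 + 1/2 = -19967/2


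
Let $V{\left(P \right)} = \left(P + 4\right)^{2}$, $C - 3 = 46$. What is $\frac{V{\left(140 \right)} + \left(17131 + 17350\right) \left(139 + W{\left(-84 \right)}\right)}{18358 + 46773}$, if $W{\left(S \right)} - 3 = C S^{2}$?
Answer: $\frac{11926515902}{65131} \approx 1.8312 \cdot 10^{5}$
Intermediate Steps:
$C = 49$ ($C = 3 + 46 = 49$)
$V{\left(P \right)} = \left(4 + P\right)^{2}$
$W{\left(S \right)} = 3 + 49 S^{2}$
$\frac{V{\left(140 \right)} + \left(17131 + 17350\right) \left(139 + W{\left(-84 \right)}\right)}{18358 + 46773} = \frac{\left(4 + 140\right)^{2} + \left(17131 + 17350\right) \left(139 + \left(3 + 49 \left(-84\right)^{2}\right)\right)}{18358 + 46773} = \frac{144^{2} + 34481 \left(139 + \left(3 + 49 \cdot 7056\right)\right)}{65131} = \left(20736 + 34481 \left(139 + \left(3 + 345744\right)\right)\right) \frac{1}{65131} = \left(20736 + 34481 \left(139 + 345747\right)\right) \frac{1}{65131} = \left(20736 + 34481 \cdot 345886\right) \frac{1}{65131} = \left(20736 + 11926495166\right) \frac{1}{65131} = 11926515902 \cdot \frac{1}{65131} = \frac{11926515902}{65131}$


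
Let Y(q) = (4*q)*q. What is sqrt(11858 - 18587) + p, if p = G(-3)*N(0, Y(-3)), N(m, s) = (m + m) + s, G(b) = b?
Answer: -108 + I*sqrt(6729) ≈ -108.0 + 82.031*I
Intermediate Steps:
Y(q) = 4*q**2
N(m, s) = s + 2*m (N(m, s) = 2*m + s = s + 2*m)
p = -108 (p = -3*(4*(-3)**2 + 2*0) = -3*(4*9 + 0) = -3*(36 + 0) = -3*36 = -108)
sqrt(11858 - 18587) + p = sqrt(11858 - 18587) - 108 = sqrt(-6729) - 108 = I*sqrt(6729) - 108 = -108 + I*sqrt(6729)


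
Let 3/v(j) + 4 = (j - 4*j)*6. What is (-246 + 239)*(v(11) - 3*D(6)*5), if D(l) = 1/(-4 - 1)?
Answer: -4221/202 ≈ -20.896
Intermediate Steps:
D(l) = -⅕ (D(l) = 1/(-5) = -⅕)
v(j) = 3/(-4 - 18*j) (v(j) = 3/(-4 + (j - 4*j)*6) = 3/(-4 - 3*j*6) = 3/(-4 - 18*j))
(-246 + 239)*(v(11) - 3*D(6)*5) = (-246 + 239)*(-3/(4 + 18*11) - 3*(-⅕)*5) = -7*(-3/(4 + 198) + (⅗)*5) = -7*(-3/202 + 3) = -7*603/202 = -4221/202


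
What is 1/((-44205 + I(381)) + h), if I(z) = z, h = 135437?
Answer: 1/91613 ≈ 1.0915e-5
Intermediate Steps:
1/((-44205 + I(381)) + h) = 1/((-44205 + 381) + 135437) = 1/(-43824 + 135437) = 1/91613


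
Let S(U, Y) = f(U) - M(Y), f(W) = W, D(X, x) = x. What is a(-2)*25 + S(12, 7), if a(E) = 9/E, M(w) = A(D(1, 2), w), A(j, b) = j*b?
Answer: -229/2 ≈ -114.50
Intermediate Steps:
A(j, b) = b*j
M(w) = 2*w (M(w) = w*2 = 2*w)
S(U, Y) = U - 2*Y
a(-2)*25 + S(12, 7) = (9/(-2))*25 + (12 - 2*7) = (9*(-½))*25 + (12 - 14) = -9/2*25 - 2 = -225/2 - 2 = -229/2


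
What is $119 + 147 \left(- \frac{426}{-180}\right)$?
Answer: $\frac{4669}{10} \approx 466.9$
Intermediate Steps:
$119 + 147 \left(- \frac{426}{-180}\right) = 119 + 147 \left(\left(-426\right) \left(- \frac{1}{180}\right)\right) = 119 + 147 \cdot \frac{71}{30} = 119 + \frac{3479}{10} = \frac{4669}{10}$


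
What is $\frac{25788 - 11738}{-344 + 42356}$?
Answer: $\frac{7025}{21006} \approx 0.33443$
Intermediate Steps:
$\frac{25788 - 11738}{-344 + 42356} = \frac{25788 - 11738}{42012} = 14050 \cdot \frac{1}{42012} = \frac{7025}{21006}$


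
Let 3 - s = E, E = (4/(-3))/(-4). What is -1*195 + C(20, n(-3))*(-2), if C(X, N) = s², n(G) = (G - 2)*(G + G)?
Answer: -1883/9 ≈ -209.22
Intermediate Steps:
E = ⅓ (E = (4*(-⅓))*(-¼) = -4/3*(-¼) = ⅓ ≈ 0.33333)
s = 8/3 (s = 3 - 1*⅓ = 3 - ⅓ = 8/3 ≈ 2.6667)
n(G) = 2*G*(-2 + G) (n(G) = (-2 + G)*(2*G) = 2*G*(-2 + G))
C(X, N) = 64/9 (C(X, N) = (8/3)² = 64/9)
-1*195 + C(20, n(-3))*(-2) = -1*195 + (64/9)*(-2) = -195 - 128/9 = -1883/9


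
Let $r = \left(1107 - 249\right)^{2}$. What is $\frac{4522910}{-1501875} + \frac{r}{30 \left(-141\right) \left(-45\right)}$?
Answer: $\frac{12083476}{14117625} \approx 0.85591$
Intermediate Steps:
$r = 736164$ ($r = \left(1107 - 249\right)^{2} = 858^{2} = 736164$)
$\frac{4522910}{-1501875} + \frac{r}{30 \left(-141\right) \left(-45\right)} = \frac{4522910}{-1501875} + \frac{736164}{30 \left(-141\right) \left(-45\right)} = 4522910 \left(- \frac{1}{1501875}\right) + \frac{736164}{\left(-4230\right) \left(-45\right)} = - \frac{904582}{300375} + \frac{736164}{190350} = - \frac{904582}{300375} + 736164 \cdot \frac{1}{190350} = - \frac{904582}{300375} + \frac{40898}{10575} = \frac{12083476}{14117625}$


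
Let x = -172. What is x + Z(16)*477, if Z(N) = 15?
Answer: 6983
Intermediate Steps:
x + Z(16)*477 = -172 + 15*477 = -172 + 7155 = 6983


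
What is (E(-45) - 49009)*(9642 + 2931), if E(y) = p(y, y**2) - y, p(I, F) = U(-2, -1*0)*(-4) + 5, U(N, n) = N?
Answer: -615460923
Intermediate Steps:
p(I, F) = 13 (p(I, F) = -2*(-4) + 5 = 8 + 5 = 13)
E(y) = 13 - y
(E(-45) - 49009)*(9642 + 2931) = ((13 - 1*(-45)) - 49009)*(9642 + 2931) = ((13 + 45) - 49009)*12573 = (58 - 49009)*12573 = -48951*12573 = -615460923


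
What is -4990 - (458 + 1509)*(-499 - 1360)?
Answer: 3651663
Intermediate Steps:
-4990 - (458 + 1509)*(-499 - 1360) = -4990 - 1967*(-1859) = -4990 - 1*(-3656653) = -4990 + 3656653 = 3651663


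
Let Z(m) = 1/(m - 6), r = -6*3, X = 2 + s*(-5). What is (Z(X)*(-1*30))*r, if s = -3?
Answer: 540/11 ≈ 49.091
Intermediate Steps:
X = 17 (X = 2 - 3*(-5) = 2 + 15 = 17)
r = -18 (r = -1*18 = -18)
Z(m) = 1/(-6 + m)
(Z(X)*(-1*30))*r = ((-1*30)/(-6 + 17))*(-18) = (-30/11)*(-18) = ((1/11)*(-30))*(-18) = -30/11*(-18) = 540/11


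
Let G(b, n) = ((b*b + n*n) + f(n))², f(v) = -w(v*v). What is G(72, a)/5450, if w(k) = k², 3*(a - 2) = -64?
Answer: 59038411705928/17878725 ≈ 3.3022e+6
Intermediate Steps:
a = -58/3 (a = 2 + (⅓)*(-64) = 2 - 64/3 = -58/3 ≈ -19.333)
f(v) = -v⁴ (f(v) = -(v*v)² = -(v²)² = -v⁴)
G(b, n) = (b² + n² - n⁴)² (G(b, n) = ((b*b + n*n) - n⁴)² = ((b² + n²) - n⁴)² = (b² + n² - n⁴)²)
G(72, a)/5450 = (72² + (-58/3)² - (-58/3)⁴)²/5450 = (5184 + 3364/9 - 1*11316496/81)²*(1/5450) = (5184 + 3364/9 - 11316496/81)²*(1/5450) = (-10866316/81)²*(1/5450) = (118076823411856/6561)*(1/5450) = 59038411705928/17878725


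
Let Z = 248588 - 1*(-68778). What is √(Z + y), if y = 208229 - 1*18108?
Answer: √507487 ≈ 712.38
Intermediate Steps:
Z = 317366 (Z = 248588 + 68778 = 317366)
y = 190121 (y = 208229 - 18108 = 190121)
√(Z + y) = √(317366 + 190121) = √507487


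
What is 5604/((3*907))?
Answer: 1868/907 ≈ 2.0595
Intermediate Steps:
5604/((3*907)) = 5604/2721 = 5604*(1/2721) = 1868/907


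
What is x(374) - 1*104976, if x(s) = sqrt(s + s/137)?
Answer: -104976 + 2*sqrt(1767711)/137 ≈ -1.0496e+5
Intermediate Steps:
x(s) = sqrt(18906)*sqrt(s)/137 (x(s) = sqrt(s + s*(1/137)) = sqrt(s + s/137) = sqrt(138*s/137) = sqrt(18906)*sqrt(s)/137)
x(374) - 1*104976 = sqrt(18906)*sqrt(374)/137 - 1*104976 = 2*sqrt(1767711)/137 - 104976 = -104976 + 2*sqrt(1767711)/137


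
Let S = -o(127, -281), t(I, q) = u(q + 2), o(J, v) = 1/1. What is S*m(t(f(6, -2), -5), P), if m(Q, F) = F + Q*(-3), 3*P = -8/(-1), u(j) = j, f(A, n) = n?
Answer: -35/3 ≈ -11.667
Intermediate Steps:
o(J, v) = 1
t(I, q) = 2 + q (t(I, q) = q + 2 = 2 + q)
S = -1 (S = -1*1 = -1)
P = 8/3 (P = (-8/(-1))/3 = (-8*(-1))/3 = (⅓)*8 = 8/3 ≈ 2.6667)
m(Q, F) = F - 3*Q
S*m(t(f(6, -2), -5), P) = -(8/3 - 3*(2 - 5)) = -(8/3 - 3*(-3)) = -(8/3 + 9) = -1*35/3 = -35/3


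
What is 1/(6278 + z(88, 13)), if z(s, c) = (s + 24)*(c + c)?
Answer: 1/9190 ≈ 0.00010881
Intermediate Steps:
z(s, c) = 2*c*(24 + s) (z(s, c) = (24 + s)*(2*c) = 2*c*(24 + s))
1/(6278 + z(88, 13)) = 1/(6278 + 2*13*(24 + 88)) = 1/(6278 + 2*13*112) = 1/(6278 + 2912) = 1/9190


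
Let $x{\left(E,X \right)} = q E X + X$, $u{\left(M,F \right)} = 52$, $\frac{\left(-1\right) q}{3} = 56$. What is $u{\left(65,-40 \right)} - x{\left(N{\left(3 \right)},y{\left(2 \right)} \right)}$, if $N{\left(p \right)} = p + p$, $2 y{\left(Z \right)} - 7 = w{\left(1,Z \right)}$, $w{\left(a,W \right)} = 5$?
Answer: $6094$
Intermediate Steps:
$q = -168$ ($q = \left(-3\right) 56 = -168$)
$y{\left(Z \right)} = 6$ ($y{\left(Z \right)} = \frac{7}{2} + \frac{1}{2} \cdot 5 = \frac{7}{2} + \frac{5}{2} = 6$)
$N{\left(p \right)} = 2 p$
$x{\left(E,X \right)} = X - 168 E X$ ($x{\left(E,X \right)} = - 168 E X + X = X - 168 E X$)
$u{\left(65,-40 \right)} - x{\left(N{\left(3 \right)},y{\left(2 \right)} \right)} = 52 - 6 \left(1 - 168 \cdot 2 \cdot 3\right) = 52 - 6 \left(1 - 1008\right) = 52 - 6 \left(-1007\right) = 52 - -6042 = 52 + 6042 = 6094$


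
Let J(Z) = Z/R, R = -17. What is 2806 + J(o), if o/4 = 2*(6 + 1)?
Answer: 47646/17 ≈ 2802.7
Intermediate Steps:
o = 56 (o = 4*(2*(6 + 1)) = 4*(2*7) = 4*14 = 56)
J(Z) = -Z/17 (J(Z) = Z/(-17) = Z*(-1/17) = -Z/17)
2806 + J(o) = 2806 - 1/17*56 = 2806 - 56/17 = 47646/17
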